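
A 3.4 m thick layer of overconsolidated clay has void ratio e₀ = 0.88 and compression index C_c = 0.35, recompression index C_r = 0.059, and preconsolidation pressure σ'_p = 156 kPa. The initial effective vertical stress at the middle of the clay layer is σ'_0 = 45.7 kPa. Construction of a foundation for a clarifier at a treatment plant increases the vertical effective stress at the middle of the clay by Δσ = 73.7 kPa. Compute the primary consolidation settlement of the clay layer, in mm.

Final effective stress: σ'_f = 45.7 + 73.7 = 119.4 kPa.
σ'_f = 119.4 ≤ σ'_p = 156 kPa, so the clay remains overconsolidated and only the recompression index applies:
S_c = C_r·H/(1+e₀)·log₁₀(σ'_f/σ'_0) = 0.059×3.4/1.88×log₁₀(119.4/45.7)
    = 0.1067 × 0.41709 = 0.0445 m

S_c ≈ 44.5 mm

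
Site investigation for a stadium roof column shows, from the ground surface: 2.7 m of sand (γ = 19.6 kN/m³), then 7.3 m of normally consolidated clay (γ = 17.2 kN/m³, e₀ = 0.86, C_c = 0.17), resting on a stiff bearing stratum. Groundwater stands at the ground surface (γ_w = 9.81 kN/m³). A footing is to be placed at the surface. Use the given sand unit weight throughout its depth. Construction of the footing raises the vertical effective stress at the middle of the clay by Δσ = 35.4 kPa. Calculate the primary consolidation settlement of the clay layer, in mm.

S_c ≈ 147 mm

Mid-depth of clay below the ground surface: z = 2.7 + 7.3/2 = 6.35 m.
Total vertical stress at mid-clay: σ_v = 19.6×2.7 + 17.2×3.65 = 115.7 kPa.
Pore pressure: u = 9.81×(6.35 − 0) = 62.294 kPa.
Initial effective stress: σ'_0 = σ_v − u = 115.7 − 62.294 = 53.406 kPa.
Final effective stress: σ'_f = σ'_0 + Δσ = 53.406 + 35.4 = 88.806 kPa.
Normally consolidated clay, so the full stress increment lies on the virgin compression line:
S_c = C_c·H/(1+e₀)·log₁₀(σ'_f/σ'_0) = 0.17×7.3/(1+0.86)×log₁₀(88.806/53.406)
    = 0.6672 × 0.22085 = 0.1474 m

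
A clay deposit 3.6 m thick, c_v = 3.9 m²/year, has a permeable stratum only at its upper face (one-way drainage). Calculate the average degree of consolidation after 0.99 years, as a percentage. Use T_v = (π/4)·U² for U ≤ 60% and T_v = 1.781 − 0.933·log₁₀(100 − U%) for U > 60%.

Drainage path length: H_d = H = 3.6 m (single drainage).
T_v = c_v·t/H_d² = 3.9×0.99/3.6² = 0.29792.
T_v = 0.29792 corresponds to the U > 60% branch:
U = 1 − 10^((1.781 − T_v)/0.933)/100 = 0.6113

U ≈ 61.1 %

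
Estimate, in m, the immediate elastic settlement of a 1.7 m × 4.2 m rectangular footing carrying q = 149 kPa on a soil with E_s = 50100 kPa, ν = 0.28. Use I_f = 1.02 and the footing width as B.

Immediate (elastic) settlement: S_e = q·B·(1−ν²)/E_s · I_f.
S_e = 149 × 1.7 × (1 − 0.28²) / 50100 × 1.02
    = 149 × 1.7 × 0.9216 / 50100 × 1.02
    = 0.004753 m

S_e ≈ 0.00475 m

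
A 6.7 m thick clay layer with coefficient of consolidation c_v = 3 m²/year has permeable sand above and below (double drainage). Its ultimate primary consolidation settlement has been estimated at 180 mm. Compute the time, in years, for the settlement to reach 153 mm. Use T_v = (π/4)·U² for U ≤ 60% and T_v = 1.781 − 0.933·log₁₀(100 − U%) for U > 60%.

Drainage path length: H_d = H/2 = 3.35 m (double drainage).
U = S(t)/S_ult = 153/180 = 0.85.
U > 60%: T_v = 1.781 − 0.933·log₁₀(100 − 85) = 0.68371.
t = T_v·H_d²/c_v = 0.68371×3.35²/3 = 2.558 years.

t ≈ 2.56 years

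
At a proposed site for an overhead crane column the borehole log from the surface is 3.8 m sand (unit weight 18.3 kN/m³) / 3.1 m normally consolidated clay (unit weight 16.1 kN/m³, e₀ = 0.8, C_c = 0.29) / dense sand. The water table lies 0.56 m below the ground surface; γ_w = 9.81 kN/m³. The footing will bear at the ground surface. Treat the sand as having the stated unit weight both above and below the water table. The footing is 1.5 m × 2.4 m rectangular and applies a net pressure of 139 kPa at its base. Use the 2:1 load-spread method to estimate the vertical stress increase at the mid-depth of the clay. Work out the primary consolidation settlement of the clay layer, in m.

S_c ≈ 0.0393 m

Mid-depth of clay below the ground surface: z = 3.8 + 3.1/2 = 5.35 m.
Total vertical stress at mid-clay: σ_v = 18.3×3.8 + 16.1×1.55 = 94.495 kPa.
Pore pressure: u = 9.81×(5.35 − 0.56) = 46.99 kPa.
Initial effective stress: σ'_0 = σ_v − u = 94.495 − 46.99 = 47.505 kPa.
Stress increase at mid-clay by the 2:1 spreading method:
Δσ = qBL/((B+z)(L+z)) = 139×1.5×2.4/((1.5+5.35)(2.4+5.35)) = 9.4259 kPa
Final effective stress: σ'_f = σ'_0 + Δσ = 47.505 + 9.4259 = 56.931 kPa.
Normally consolidated clay, so the full stress increment lies on the virgin compression line:
S_c = C_c·H/(1+e₀)·log₁₀(σ'_f/σ'_0) = 0.29×3.1/(1+0.8)×log₁₀(56.931/47.505)
    = 0.49944 × 0.078609 = 0.03926 m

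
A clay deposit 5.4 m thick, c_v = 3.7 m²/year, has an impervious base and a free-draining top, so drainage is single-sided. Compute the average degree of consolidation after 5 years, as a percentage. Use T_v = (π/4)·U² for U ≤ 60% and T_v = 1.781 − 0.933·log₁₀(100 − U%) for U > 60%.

Drainage path length: H_d = H = 5.4 m (single drainage).
T_v = c_v·t/H_d² = 3.7×5/5.4² = 0.63443.
T_v = 0.63443 corresponds to the U > 60% branch:
U = 1 − 10^((1.781 − T_v)/0.933)/100 = 0.8306

U ≈ 83.1 %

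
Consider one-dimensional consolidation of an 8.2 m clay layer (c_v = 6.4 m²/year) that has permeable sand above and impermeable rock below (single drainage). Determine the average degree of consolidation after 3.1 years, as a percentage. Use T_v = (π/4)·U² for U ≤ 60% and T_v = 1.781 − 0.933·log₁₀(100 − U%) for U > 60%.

U ≈ 60.9 %

Drainage path length: H_d = H = 8.2 m (single drainage).
T_v = c_v·t/H_d² = 6.4×3.1/8.2² = 0.29506.
T_v = 0.29506 corresponds to the U > 60% branch:
U = 1 − 10^((1.781 − T_v)/0.933)/100 = 0.6086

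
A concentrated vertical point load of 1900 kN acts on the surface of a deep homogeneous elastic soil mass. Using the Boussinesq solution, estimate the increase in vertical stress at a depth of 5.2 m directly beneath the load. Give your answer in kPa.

Boussinesq vertical stress below a point load on an elastic half-space:
Δσ_z = 3P/(2πz²) · [1 + (r/z)²]^(−5/2)
r/z = 0/5.2 = 0; [1+(r/z)²]^(−5/2) = 1.
Δσ_z = 3×1900/(2π×5.2²) × 1 = 33.55 × 1 = 33.55 kPa

Δσ_z ≈ 33.5 kPa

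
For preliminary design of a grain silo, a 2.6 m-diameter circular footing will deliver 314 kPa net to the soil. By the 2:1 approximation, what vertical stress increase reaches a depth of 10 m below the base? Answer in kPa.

Δσ_z ≈ 13.4 kPa

By the 2:1 method the load spreads at 1 horizontal : 2 vertical, so at depth z the loaded area has grown by z in each plan dimension:
Δσ ≈ qD²/(D+z)² = 314×2.6²/(2.6+10)² = 13.37 kPa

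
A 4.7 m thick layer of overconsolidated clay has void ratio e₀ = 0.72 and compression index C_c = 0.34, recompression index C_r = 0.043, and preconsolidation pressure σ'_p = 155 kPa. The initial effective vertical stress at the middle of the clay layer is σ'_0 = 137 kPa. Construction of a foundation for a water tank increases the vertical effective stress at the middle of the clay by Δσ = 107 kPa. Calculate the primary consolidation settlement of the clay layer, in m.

Final effective stress: σ'_f = 137 + 107 = 244 kPa.
σ'_f = 244 > σ'_p = 155 kPa, so the stress path crosses the preconsolidation pressure — recompression up to σ'_p, then virgin compression beyond:
S_c = H/(1+e₀)·[C_r·log₁₀(σ'_p/σ'_0) + C_c·log₁₀(σ'_f/σ'_p)]
    = 4.7/1.72 × [0.043×log₁₀(155/137) + 0.34×log₁₀(244/155)]
    = 2.7326 × [0.0023053 + 0.067] = 0.1894 m

S_c ≈ 0.189 m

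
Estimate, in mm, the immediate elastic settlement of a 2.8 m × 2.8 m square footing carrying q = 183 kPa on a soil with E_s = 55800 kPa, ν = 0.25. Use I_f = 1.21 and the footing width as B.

S_e ≈ 10.4 mm

Immediate (elastic) settlement: S_e = q·B·(1−ν²)/E_s · I_f.
S_e = 183 × 2.8 × (1 − 0.25²) / 55800 × 1.21
    = 183 × 2.8 × 0.9375 / 55800 × 1.21
    = 0.01042 m = 10.42 mm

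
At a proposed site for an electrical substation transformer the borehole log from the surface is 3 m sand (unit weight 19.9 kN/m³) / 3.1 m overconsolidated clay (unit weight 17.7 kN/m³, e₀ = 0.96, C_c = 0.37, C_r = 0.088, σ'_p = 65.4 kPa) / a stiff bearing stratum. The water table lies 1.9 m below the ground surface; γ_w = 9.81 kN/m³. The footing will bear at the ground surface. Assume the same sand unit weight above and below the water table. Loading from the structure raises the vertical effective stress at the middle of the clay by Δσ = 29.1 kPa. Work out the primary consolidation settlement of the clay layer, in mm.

S_c ≈ 85.9 mm

Mid-depth of clay below the ground surface: z = 3 + 3.1/2 = 4.55 m.
Total vertical stress at mid-clay: σ_v = 19.9×3 + 17.7×1.55 = 87.135 kPa.
Pore pressure: u = 9.81×(4.55 − 1.9) = 25.997 kPa.
Initial effective stress: σ'_0 = σ_v − u = 87.135 − 25.997 = 61.138 kPa.
Final effective stress: σ'_f = 61.138 + 29.1 = 90.238 kPa.
σ'_f = 90.238 > σ'_p = 65.4 kPa, so the stress path crosses the preconsolidation pressure — recompression up to σ'_p, then virgin compression beyond:
S_c = H/(1+e₀)·[C_r·log₁₀(σ'_p/σ'_0) + C_c·log₁₀(σ'_f/σ'_p)]
    = 3.1/1.96 × [0.088×log₁₀(65.4/61.138) + 0.37×log₁₀(90.238/65.4)]
    = 1.5816 × [0.0025755 + 0.05173] = 0.08589 m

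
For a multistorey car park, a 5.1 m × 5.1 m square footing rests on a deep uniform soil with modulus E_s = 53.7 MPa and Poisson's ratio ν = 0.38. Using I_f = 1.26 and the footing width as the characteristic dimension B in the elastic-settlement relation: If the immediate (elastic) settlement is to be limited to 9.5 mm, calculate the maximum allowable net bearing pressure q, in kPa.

q ≈ 92.8 kPa

E_s = 53.7 MPa = 53700 kPa.
S_e = q·B·(1−ν²)/E_s · I_f  ⇒  q = S_e·E_s / (B·(1−ν²)·I_f).
q = 0.0095 × 53700 / (5.1 × 0.8556 × 1.26) = 92.79 kPa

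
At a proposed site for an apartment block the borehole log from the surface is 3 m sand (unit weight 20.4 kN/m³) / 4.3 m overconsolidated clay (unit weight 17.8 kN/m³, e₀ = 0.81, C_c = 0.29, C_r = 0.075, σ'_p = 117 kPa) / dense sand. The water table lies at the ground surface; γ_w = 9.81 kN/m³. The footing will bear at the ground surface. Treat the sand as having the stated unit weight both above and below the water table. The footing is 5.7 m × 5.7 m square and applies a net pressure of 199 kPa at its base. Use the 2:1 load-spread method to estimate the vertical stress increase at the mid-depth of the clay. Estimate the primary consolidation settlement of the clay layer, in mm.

Mid-depth of clay below the ground surface: z = 3 + 4.3/2 = 5.15 m.
Total vertical stress at mid-clay: σ_v = 20.4×3 + 17.8×2.15 = 99.47 kPa.
Pore pressure: u = 9.81×(5.15 − 0) = 50.522 kPa.
Initial effective stress: σ'_0 = σ_v − u = 99.47 − 50.522 = 48.948 kPa.
Stress increase at mid-clay by the 2:1 spreading method:
Δσ = qBL/((B+z)(L+z)) = 199×5.7×5.7/((5.7+5.15)(5.7+5.15)) = 54.922 kPa
Final effective stress: σ'_f = 48.948 + 54.922 = 103.87 kPa.
σ'_f = 103.87 ≤ σ'_p = 117 kPa, so the clay remains overconsolidated and only the recompression index applies:
S_c = C_r·H/(1+e₀)·log₁₀(σ'_f/σ'_0) = 0.075×4.3/1.81×log₁₀(103.87/48.948)
    = 0.17818 × 0.32676 = 0.05822 m

S_c ≈ 58.2 mm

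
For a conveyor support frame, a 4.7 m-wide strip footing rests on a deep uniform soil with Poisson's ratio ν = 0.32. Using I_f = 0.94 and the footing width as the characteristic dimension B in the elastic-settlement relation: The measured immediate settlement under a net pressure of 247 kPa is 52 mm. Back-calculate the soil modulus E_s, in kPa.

S_e = q·B·(1−ν²)/E_s · I_f  ⇒  E_s = q·B·(1−ν²)·I_f / S_e.
E_s = 247 × 4.7 × 0.8976 × 0.94 / 0.052 = 18840 kPa

E_s ≈ 18800 kPa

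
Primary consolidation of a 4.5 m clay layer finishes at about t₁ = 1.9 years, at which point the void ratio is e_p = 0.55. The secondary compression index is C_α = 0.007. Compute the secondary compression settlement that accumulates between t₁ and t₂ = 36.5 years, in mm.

S_s ≈ 26.1 mm

Secondary compression: S_s = C_α·H/(1+e_p)·log₁₀(t₂/t₁)
S_s = 0.007×4.5/(1+0.55)×log₁₀(36.5/1.9)
    = 0.02032 × 1.284 = 0.02608 m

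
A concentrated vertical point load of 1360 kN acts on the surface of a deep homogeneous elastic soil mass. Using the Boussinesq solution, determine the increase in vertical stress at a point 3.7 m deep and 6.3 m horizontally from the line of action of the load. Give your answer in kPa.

Boussinesq vertical stress below a point load on an elastic half-space:
Δσ_z = 3P/(2πz²) · [1 + (r/z)²]^(−5/2)
r/z = 6.3/3.7 = 1.7027; [1+(r/z)²]^(−5/2) = 0.033309.
Δσ_z = 3×1360/(2π×3.7²) × 0.033309 = 47.433 × 0.033309 = 1.58 kPa

Δσ_z ≈ 1.58 kPa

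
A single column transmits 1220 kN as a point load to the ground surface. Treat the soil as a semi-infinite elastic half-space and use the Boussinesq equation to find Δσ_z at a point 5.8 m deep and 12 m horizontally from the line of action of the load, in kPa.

Boussinesq vertical stress below a point load on an elastic half-space:
Δσ_z = 3P/(2πz²) · [1 + (r/z)²]^(−5/2)
r/z = 12/5.8 = 2.069; [1+(r/z)²]^(−5/2) = 0.015606.
Δσ_z = 3×1220/(2π×5.8²) × 0.015606 = 17.316 × 0.015606 = 0.2702 kPa

Δσ_z ≈ 0.27 kPa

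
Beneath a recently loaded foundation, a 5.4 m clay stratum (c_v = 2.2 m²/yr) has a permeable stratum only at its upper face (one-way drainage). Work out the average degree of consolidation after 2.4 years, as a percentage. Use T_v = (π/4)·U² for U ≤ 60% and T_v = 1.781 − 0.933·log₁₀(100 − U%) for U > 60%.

Drainage path length: H_d = H = 5.4 m (single drainage).
T_v = c_v·t/H_d² = 2.2×2.4/5.4² = 0.18107.
T_v = 0.18107 corresponds to the U ≤ 60% branch:
U = √(4T_v/π) = 0.4802

U ≈ 48 %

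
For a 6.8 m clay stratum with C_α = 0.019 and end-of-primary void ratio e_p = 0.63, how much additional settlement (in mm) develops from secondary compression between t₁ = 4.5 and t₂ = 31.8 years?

S_s ≈ 67.3 mm

Secondary compression: S_s = C_α·H/(1+e_p)·log₁₀(t₂/t₁)
S_s = 0.019×6.8/(1+0.63)×log₁₀(31.8/4.5)
    = 0.07926 × 0.8492 = 0.06731 m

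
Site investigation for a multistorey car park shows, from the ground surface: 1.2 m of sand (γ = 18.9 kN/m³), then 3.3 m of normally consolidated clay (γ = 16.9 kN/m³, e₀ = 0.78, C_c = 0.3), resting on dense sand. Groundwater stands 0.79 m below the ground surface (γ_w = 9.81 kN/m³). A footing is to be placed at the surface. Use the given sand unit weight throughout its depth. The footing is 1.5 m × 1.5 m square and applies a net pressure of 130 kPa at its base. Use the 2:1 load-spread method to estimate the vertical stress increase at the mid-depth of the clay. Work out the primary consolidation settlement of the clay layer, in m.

Mid-depth of clay below the ground surface: z = 1.2 + 3.3/2 = 2.85 m.
Total vertical stress at mid-clay: σ_v = 18.9×1.2 + 16.9×1.65 = 50.565 kPa.
Pore pressure: u = 9.81×(2.85 − 0.79) = 20.209 kPa.
Initial effective stress: σ'_0 = σ_v − u = 50.565 − 20.209 = 30.356 kPa.
Stress increase at mid-clay by the 2:1 spreading method:
Δσ = qBL/((B+z)(L+z)) = 130×1.5×1.5/((1.5+2.85)(1.5+2.85)) = 15.458 kPa
Final effective stress: σ'_f = σ'_0 + Δσ = 30.356 + 15.458 = 45.814 kPa.
Normally consolidated clay, so the full stress increment lies on the virgin compression line:
S_c = C_c·H/(1+e₀)·log₁₀(σ'_f/σ'_0) = 0.3×3.3/(1+0.78)×log₁₀(45.814/30.356)
    = 0.55618 × 0.17875 = 0.09942 m

S_c ≈ 0.0994 m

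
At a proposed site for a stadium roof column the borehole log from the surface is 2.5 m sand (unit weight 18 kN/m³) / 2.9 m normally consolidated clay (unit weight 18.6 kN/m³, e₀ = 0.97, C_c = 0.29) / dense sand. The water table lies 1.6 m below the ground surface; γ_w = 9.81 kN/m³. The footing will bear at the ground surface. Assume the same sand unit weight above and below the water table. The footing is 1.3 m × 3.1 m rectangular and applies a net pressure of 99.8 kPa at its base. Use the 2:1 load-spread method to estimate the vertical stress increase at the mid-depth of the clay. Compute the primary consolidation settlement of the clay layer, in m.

S_c ≈ 0.0372 m

Mid-depth of clay below the ground surface: z = 2.5 + 2.9/2 = 3.95 m.
Total vertical stress at mid-clay: σ_v = 18×2.5 + 18.6×1.45 = 71.97 kPa.
Pore pressure: u = 9.81×(3.95 − 1.6) = 23.054 kPa.
Initial effective stress: σ'_0 = σ_v − u = 71.97 − 23.054 = 48.916 kPa.
Stress increase at mid-clay by the 2:1 spreading method:
Δσ = qBL/((B+z)(L+z)) = 99.8×1.3×3.1/((1.3+3.95)(3.1+3.95)) = 10.866 kPa
Final effective stress: σ'_f = σ'_0 + Δσ = 48.916 + 10.866 = 59.782 kPa.
Normally consolidated clay, so the full stress increment lies on the virgin compression line:
S_c = C_c·H/(1+e₀)·log₁₀(σ'_f/σ'_0) = 0.29×2.9/(1+0.97)×log₁₀(59.782/48.916)
    = 0.4269 × 0.08712 = 0.03719 m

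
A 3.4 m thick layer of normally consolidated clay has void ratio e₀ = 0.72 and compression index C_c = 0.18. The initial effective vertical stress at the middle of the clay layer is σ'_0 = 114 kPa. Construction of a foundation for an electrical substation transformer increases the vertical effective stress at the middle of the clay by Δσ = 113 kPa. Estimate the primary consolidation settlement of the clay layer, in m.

S_c ≈ 0.106 m

Final effective stress: σ'_f = σ'_0 + Δσ = 114 + 113 = 227 kPa.
Normally consolidated clay, so the full stress increment lies on the virgin compression line:
S_c = C_c·H/(1+e₀)·log₁₀(σ'_f/σ'_0) = 0.18×3.4/(1+0.72)×log₁₀(227/114)
    = 0.35581 × 0.29912 = 0.1064 m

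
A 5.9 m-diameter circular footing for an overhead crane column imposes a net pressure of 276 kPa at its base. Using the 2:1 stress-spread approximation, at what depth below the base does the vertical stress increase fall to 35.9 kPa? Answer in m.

z ≈ 10.5 m

2:1 spreading — at depth z the loaded area has grown by z in each plan dimension:
qD²/(D+z)² = Δσ_z ⇒ z = D(√(q/Δσ_z) − 1) = 5.9×(√(276/35.9) − 1) = 10.46 m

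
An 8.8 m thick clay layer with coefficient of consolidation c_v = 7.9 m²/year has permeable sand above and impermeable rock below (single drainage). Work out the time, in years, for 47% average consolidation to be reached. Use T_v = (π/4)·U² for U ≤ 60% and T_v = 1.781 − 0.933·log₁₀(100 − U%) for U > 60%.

Drainage path length: H_d = H = 8.8 m (single drainage).
U ≤ 60%: T_v = (π/4)·U² = (π/4)×0.47² = 0.17349.
t = T_v·H_d²/c_v = 0.17349×8.8²/7.9 = 1.701 years.

t ≈ 1.7 years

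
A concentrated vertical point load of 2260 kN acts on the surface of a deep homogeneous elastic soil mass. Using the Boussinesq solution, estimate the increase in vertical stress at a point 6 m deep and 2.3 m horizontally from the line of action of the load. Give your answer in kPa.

Δσ_z ≈ 21.3 kPa

Boussinesq vertical stress below a point load on an elastic half-space:
Δσ_z = 3P/(2πz²) · [1 + (r/z)²]^(−5/2)
r/z = 2.3/6 = 0.38333; [1+(r/z)²]^(−5/2) = 0.70981.
Δσ_z = 3×2260/(2π×6²) × 0.70981 = 29.974 × 0.70981 = 21.28 kPa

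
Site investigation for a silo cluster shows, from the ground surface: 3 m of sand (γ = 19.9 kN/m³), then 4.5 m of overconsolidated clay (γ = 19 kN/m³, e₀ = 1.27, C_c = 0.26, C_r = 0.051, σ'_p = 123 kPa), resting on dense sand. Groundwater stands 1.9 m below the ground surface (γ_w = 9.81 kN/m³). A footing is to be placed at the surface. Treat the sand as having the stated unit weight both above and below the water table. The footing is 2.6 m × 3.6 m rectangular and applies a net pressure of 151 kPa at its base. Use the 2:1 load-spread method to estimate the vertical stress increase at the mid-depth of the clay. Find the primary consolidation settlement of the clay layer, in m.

S_c ≈ 0.0113 m

Mid-depth of clay below the ground surface: z = 3 + 4.5/2 = 5.25 m.
Total vertical stress at mid-clay: σ_v = 19.9×3 + 19×2.25 = 102.45 kPa.
Pore pressure: u = 9.81×(5.25 − 1.9) = 32.864 kPa.
Initial effective stress: σ'_0 = σ_v − u = 102.45 − 32.864 = 69.586 kPa.
Stress increase at mid-clay by the 2:1 spreading method:
Δσ = qBL/((B+z)(L+z)) = 151×2.6×3.6/((2.6+5.25)(3.6+5.25)) = 20.344 kPa
Final effective stress: σ'_f = 69.586 + 20.344 = 89.93 kPa.
σ'_f = 89.93 ≤ σ'_p = 123 kPa, so the clay remains overconsolidated and only the recompression index applies:
S_c = C_r·H/(1+e₀)·log₁₀(σ'_f/σ'_0) = 0.051×4.5/2.27×log₁₀(89.93/69.586)
    = 0.1011 × 0.11138 = 0.01126 m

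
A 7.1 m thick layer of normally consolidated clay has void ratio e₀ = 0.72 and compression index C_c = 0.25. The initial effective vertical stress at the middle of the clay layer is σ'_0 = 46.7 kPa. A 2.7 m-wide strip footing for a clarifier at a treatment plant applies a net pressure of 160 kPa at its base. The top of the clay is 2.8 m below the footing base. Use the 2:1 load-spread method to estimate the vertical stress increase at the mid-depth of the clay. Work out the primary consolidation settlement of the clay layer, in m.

Mid-depth of clay below the footing base: z = 2.8 + 7.1/2 = 6.35 m.
Stress increase at mid-clay by the 2:1 spreading method:
Δσ = qB/(B+z) = 160×2.7/(2.7+6.35) = 47.735 kPa
Final effective stress: σ'_f = σ'_0 + Δσ = 46.7 + 47.735 = 94.435 kPa.
Normally consolidated clay, so the full stress increment lies on the virgin compression line:
S_c = C_c·H/(1+e₀)·log₁₀(σ'_f/σ'_0) = 0.25×7.1/(1+0.72)×log₁₀(94.435/46.7)
    = 1.032 × 0.30582 = 0.3156 m

S_c ≈ 0.316 m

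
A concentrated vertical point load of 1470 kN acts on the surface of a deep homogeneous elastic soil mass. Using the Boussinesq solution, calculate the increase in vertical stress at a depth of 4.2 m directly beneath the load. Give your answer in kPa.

Δσ_z ≈ 39.8 kPa

Boussinesq vertical stress below a point load on an elastic half-space:
Δσ_z = 3P/(2πz²) · [1 + (r/z)²]^(−5/2)
r/z = 0/4.2 = 0; [1+(r/z)²]^(−5/2) = 1.
Δσ_z = 3×1470/(2π×4.2²) × 1 = 39.789 × 1 = 39.79 kPa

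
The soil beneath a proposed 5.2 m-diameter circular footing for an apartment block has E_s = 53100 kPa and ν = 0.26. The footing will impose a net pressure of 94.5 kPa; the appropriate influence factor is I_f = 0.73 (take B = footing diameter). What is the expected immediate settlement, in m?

Immediate (elastic) settlement: S_e = q·B·(1−ν²)/E_s · I_f.
S_e = 94.5 × 5.2 × (1 − 0.26²) / 53100 × 0.73
    = 94.5 × 5.2 × 0.9324 / 53100 × 0.73
    = 0.006299 m

S_e ≈ 0.0063 m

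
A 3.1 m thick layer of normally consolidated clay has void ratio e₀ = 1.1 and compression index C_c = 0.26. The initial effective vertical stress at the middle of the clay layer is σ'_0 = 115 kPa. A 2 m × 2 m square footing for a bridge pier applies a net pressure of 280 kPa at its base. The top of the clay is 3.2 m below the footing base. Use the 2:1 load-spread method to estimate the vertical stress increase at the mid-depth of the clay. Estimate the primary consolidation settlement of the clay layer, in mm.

Mid-depth of clay below the footing base: z = 3.2 + 3.1/2 = 4.75 m.
Stress increase at mid-clay by the 2:1 spreading method:
Δσ = qBL/((B+z)(L+z)) = 280×2×2/((2+4.75)(2+4.75)) = 24.582 kPa
Final effective stress: σ'_f = σ'_0 + Δσ = 115 + 24.582 = 139.58 kPa.
Normally consolidated clay, so the full stress increment lies on the virgin compression line:
S_c = C_c·H/(1+e₀)·log₁₀(σ'_f/σ'_0) = 0.26×3.1/(1+1.1)×log₁₀(139.58/115)
    = 0.38381 × 0.084125 = 0.03229 m

S_c ≈ 32.3 mm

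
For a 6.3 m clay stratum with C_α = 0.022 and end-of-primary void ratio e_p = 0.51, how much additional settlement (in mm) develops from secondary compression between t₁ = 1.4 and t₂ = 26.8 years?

S_s ≈ 118 mm

Secondary compression: S_s = C_α·H/(1+e_p)·log₁₀(t₂/t₁)
S_s = 0.022×6.3/(1+0.51)×log₁₀(26.8/1.4)
    = 0.09179 × 1.282 = 0.1177 m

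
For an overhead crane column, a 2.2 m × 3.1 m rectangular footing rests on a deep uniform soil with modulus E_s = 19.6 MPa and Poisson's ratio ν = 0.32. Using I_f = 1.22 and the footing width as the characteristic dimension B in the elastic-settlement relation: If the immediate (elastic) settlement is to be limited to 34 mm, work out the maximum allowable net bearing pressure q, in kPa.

E_s = 19.6 MPa = 19600 kPa.
S_e = q·B·(1−ν²)/E_s · I_f  ⇒  q = S_e·E_s / (B·(1−ν²)·I_f).
q = 0.034 × 19600 / (2.2 × 0.8976 × 1.22) = 276.6 kPa

q ≈ 277 kPa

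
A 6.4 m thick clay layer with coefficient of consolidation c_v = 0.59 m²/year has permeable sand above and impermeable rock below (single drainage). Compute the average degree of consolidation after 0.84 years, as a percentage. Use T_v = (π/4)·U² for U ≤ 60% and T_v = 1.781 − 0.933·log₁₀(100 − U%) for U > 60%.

Drainage path length: H_d = H = 6.4 m (single drainage).
T_v = c_v·t/H_d² = 0.59×0.84/6.4² = 0.0121.
T_v = 0.0121 corresponds to the U ≤ 60% branch:
U = √(4T_v/π) = 0.1241

U ≈ 12.4 %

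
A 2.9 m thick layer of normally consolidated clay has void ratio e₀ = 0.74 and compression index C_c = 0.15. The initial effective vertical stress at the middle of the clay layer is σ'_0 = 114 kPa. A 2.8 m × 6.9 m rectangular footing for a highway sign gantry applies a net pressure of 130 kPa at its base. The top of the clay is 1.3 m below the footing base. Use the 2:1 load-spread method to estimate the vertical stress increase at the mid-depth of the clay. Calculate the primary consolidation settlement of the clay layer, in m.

S_c ≈ 0.0374 m

Mid-depth of clay below the footing base: z = 1.3 + 2.9/2 = 2.75 m.
Stress increase at mid-clay by the 2:1 spreading method:
Δσ = qBL/((B+z)(L+z)) = 130×2.8×6.9/((2.8+2.75)(6.9+2.75)) = 46.895 kPa
Final effective stress: σ'_f = σ'_0 + Δσ = 114 + 46.895 = 160.9 kPa.
Normally consolidated clay, so the full stress increment lies on the virgin compression line:
S_c = C_c·H/(1+e₀)·log₁₀(σ'_f/σ'_0) = 0.15×2.9/(1+0.74)×log₁₀(160.9/114)
    = 0.25 × 0.14965 = 0.03741 m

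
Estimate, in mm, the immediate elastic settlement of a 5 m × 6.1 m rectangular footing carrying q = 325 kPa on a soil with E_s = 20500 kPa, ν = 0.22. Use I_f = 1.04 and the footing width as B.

S_e ≈ 78.4 mm

Immediate (elastic) settlement: S_e = q·B·(1−ν²)/E_s · I_f.
S_e = 325 × 5 × (1 − 0.22²) / 20500 × 1.04
    = 325 × 5 × 0.9516 / 20500 × 1.04
    = 0.07845 m = 78.45 mm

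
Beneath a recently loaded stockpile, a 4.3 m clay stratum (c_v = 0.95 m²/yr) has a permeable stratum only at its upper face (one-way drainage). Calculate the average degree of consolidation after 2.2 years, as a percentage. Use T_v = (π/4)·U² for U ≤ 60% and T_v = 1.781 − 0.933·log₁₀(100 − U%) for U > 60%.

Drainage path length: H_d = H = 4.3 m (single drainage).
T_v = c_v·t/H_d² = 0.95×2.2/4.3² = 0.11303.
T_v = 0.11303 corresponds to the U ≤ 60% branch:
U = √(4T_v/π) = 0.3794

U ≈ 37.9 %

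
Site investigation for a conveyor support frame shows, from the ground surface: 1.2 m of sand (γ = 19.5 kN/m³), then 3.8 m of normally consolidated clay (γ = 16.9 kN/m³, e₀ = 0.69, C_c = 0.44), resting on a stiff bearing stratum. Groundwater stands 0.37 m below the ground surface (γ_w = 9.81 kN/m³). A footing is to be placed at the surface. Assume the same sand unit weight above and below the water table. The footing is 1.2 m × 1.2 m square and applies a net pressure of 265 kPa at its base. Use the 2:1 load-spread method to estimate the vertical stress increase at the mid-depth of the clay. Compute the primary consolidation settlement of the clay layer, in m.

S_c ≈ 0.233 m

Mid-depth of clay below the ground surface: z = 1.2 + 3.8/2 = 3.1 m.
Total vertical stress at mid-clay: σ_v = 19.5×1.2 + 16.9×1.9 = 55.51 kPa.
Pore pressure: u = 9.81×(3.1 − 0.37) = 26.781 kPa.
Initial effective stress: σ'_0 = σ_v − u = 55.51 − 26.781 = 28.729 kPa.
Stress increase at mid-clay by the 2:1 spreading method:
Δσ = qBL/((B+z)(L+z)) = 265×1.2×1.2/((1.2+3.1)(1.2+3.1)) = 20.638 kPa
Final effective stress: σ'_f = σ'_0 + Δσ = 28.729 + 20.638 = 49.367 kPa.
Normally consolidated clay, so the full stress increment lies on the virgin compression line:
S_c = C_c·H/(1+e₀)·log₁₀(σ'_f/σ'_0) = 0.44×3.8/(1+0.69)×log₁₀(49.367/28.729)
    = 0.98935 × 0.23512 = 0.2326 m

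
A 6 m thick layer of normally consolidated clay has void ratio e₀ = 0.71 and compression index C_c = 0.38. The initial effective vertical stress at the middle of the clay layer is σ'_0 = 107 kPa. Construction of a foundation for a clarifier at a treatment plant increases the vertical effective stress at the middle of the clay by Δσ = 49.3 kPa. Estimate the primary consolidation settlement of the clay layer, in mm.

Final effective stress: σ'_f = σ'_0 + Δσ = 107 + 49.3 = 156.3 kPa.
Normally consolidated clay, so the full stress increment lies on the virgin compression line:
S_c = C_c·H/(1+e₀)·log₁₀(σ'_f/σ'_0) = 0.38×6/(1+0.71)×log₁₀(156.3/107)
    = 1.3333 × 0.16458 = 0.2194 m

S_c ≈ 219 mm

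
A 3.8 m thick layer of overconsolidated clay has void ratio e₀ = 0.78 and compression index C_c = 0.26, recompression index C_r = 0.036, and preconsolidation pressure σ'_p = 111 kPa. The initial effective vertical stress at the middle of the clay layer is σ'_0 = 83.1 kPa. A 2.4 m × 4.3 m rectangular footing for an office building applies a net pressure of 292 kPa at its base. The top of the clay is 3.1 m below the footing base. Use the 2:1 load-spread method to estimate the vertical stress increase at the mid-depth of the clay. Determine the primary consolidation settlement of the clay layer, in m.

Mid-depth of clay below the footing base: z = 3.1 + 3.8/2 = 5 m.
Stress increase at mid-clay by the 2:1 spreading method:
Δσ = qBL/((B+z)(L+z)) = 292×2.4×4.3/((2.4+5)(4.3+5)) = 43.787 kPa
Final effective stress: σ'_f = 83.1 + 43.787 = 126.89 kPa.
σ'_f = 126.89 > σ'_p = 111 kPa, so the stress path crosses the preconsolidation pressure — recompression up to σ'_p, then virgin compression beyond:
S_c = H/(1+e₀)·[C_r·log₁₀(σ'_p/σ'_0) + C_c·log₁₀(σ'_f/σ'_p)]
    = 3.8/1.78 × [0.036×log₁₀(111/83.1) + 0.26×log₁₀(126.89/111)]
    = 2.1348 × [0.004526 + 0.015107] = 0.04191 m

S_c ≈ 0.0419 m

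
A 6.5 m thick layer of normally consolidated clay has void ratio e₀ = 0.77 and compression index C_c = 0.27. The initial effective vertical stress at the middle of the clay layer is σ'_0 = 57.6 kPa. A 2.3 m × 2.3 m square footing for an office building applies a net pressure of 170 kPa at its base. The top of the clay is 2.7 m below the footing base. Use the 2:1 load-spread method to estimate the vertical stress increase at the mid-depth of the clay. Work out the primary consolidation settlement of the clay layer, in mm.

Mid-depth of clay below the footing base: z = 2.7 + 6.5/2 = 5.95 m.
Stress increase at mid-clay by the 2:1 spreading method:
Δσ = qBL/((B+z)(L+z)) = 170×2.3×2.3/((2.3+5.95)(2.3+5.95)) = 13.213 kPa
Final effective stress: σ'_f = σ'_0 + Δσ = 57.6 + 13.213 = 70.813 kPa.
Normally consolidated clay, so the full stress increment lies on the virgin compression line:
S_c = C_c·H/(1+e₀)·log₁₀(σ'_f/σ'_0) = 0.27×6.5/(1+0.77)×log₁₀(70.813/57.6)
    = 0.99153 × 0.089691 = 0.08893 m

S_c ≈ 88.9 mm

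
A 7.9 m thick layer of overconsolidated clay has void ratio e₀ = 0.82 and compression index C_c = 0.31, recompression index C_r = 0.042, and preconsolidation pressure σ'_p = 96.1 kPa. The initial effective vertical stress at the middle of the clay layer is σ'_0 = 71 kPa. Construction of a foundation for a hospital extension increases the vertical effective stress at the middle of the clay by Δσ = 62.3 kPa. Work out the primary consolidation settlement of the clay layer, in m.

Final effective stress: σ'_f = 71 + 62.3 = 133.3 kPa.
σ'_f = 133.3 > σ'_p = 96.1 kPa, so the stress path crosses the preconsolidation pressure — recompression up to σ'_p, then virgin compression beyond:
S_c = H/(1+e₀)·[C_r·log₁₀(σ'_p/σ'_0) + C_c·log₁₀(σ'_f/σ'_p)]
    = 7.9/1.82 × [0.042×log₁₀(96.1/71) + 0.31×log₁₀(133.3/96.1)]
    = 4.3407 × [0.0055215 + 0.044053] = 0.2152 m

S_c ≈ 0.215 m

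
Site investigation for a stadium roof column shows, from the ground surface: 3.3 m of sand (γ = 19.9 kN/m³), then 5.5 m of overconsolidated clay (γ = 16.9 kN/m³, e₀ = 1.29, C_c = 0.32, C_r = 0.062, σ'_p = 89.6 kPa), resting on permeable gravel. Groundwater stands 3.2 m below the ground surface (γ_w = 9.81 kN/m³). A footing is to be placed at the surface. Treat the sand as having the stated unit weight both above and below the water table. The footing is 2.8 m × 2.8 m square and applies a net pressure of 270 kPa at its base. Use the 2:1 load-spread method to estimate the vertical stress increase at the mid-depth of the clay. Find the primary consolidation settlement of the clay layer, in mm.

Mid-depth of clay below the ground surface: z = 3.3 + 5.5/2 = 6.05 m.
Total vertical stress at mid-clay: σ_v = 19.9×3.3 + 16.9×2.75 = 112.14 kPa.
Pore pressure: u = 9.81×(6.05 − 3.2) = 27.959 kPa.
Initial effective stress: σ'_0 = σ_v − u = 112.14 − 27.959 = 84.181 kPa.
Stress increase at mid-clay by the 2:1 spreading method:
Δσ = qBL/((B+z)(L+z)) = 270×2.8×2.8/((2.8+6.05)(2.8+6.05)) = 27.027 kPa
Final effective stress: σ'_f = 84.181 + 27.027 = 111.21 kPa.
σ'_f = 111.21 > σ'_p = 89.6 kPa, so the stress path crosses the preconsolidation pressure — recompression up to σ'_p, then virgin compression beyond:
S_c = H/(1+e₀)·[C_r·log₁₀(σ'_p/σ'_0) + C_c·log₁₀(σ'_f/σ'_p)]
    = 5.5/2.29 × [0.062×log₁₀(89.6/84.181) + 0.32×log₁₀(111.21/89.6)]
    = 2.4017 × [0.0016798 + 0.030027] = 0.07615 m

S_c ≈ 76.2 mm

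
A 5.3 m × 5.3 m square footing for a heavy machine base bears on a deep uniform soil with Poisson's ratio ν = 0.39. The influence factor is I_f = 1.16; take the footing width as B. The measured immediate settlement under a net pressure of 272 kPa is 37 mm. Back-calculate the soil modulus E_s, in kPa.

E_s ≈ 38300 kPa

S_e = q·B·(1−ν²)/E_s · I_f  ⇒  E_s = q·B·(1−ν²)·I_f / S_e.
E_s = 272 × 5.3 × 0.8479 × 1.16 / 0.037 = 38320 kPa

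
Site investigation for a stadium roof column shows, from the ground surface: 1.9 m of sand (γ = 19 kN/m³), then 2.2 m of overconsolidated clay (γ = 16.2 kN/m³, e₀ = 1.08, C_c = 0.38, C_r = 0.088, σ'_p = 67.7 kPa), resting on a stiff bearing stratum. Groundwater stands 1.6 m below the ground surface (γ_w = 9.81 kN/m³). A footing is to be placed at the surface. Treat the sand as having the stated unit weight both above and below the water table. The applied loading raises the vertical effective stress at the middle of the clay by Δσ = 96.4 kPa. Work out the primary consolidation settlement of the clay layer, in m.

S_c ≈ 0.144 m

Mid-depth of clay below the ground surface: z = 1.9 + 2.2/2 = 3 m.
Total vertical stress at mid-clay: σ_v = 19×1.9 + 16.2×1.1 = 53.92 kPa.
Pore pressure: u = 9.81×(3 − 1.6) = 13.734 kPa.
Initial effective stress: σ'_0 = σ_v − u = 53.92 − 13.734 = 40.186 kPa.
Final effective stress: σ'_f = 40.186 + 96.4 = 136.59 kPa.
σ'_f = 136.59 > σ'_p = 67.7 kPa, so the stress path crosses the preconsolidation pressure — recompression up to σ'_p, then virgin compression beyond:
S_c = H/(1+e₀)·[C_r·log₁₀(σ'_p/σ'_0) + C_c·log₁₀(σ'_f/σ'_p)]
    = 2.2/2.08 × [0.088×log₁₀(67.7/40.186) + 0.38×log₁₀(136.59/67.7)]
    = 1.0577 × [0.019933 + 0.11584] = 0.1436 m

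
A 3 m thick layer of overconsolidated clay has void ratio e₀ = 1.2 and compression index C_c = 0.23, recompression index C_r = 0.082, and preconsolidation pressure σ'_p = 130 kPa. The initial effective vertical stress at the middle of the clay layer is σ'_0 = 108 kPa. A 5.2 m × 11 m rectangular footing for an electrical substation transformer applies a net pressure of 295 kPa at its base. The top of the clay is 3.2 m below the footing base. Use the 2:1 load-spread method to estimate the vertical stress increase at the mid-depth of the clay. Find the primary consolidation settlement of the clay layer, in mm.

Mid-depth of clay below the footing base: z = 3.2 + 3/2 = 4.7 m.
Stress increase at mid-clay by the 2:1 spreading method:
Δσ = qBL/((B+z)(L+z)) = 295×5.2×11/((5.2+4.7)(11+4.7)) = 108.56 kPa
Final effective stress: σ'_f = 108 + 108.56 = 216.56 kPa.
σ'_f = 216.56 > σ'_p = 130 kPa, so the stress path crosses the preconsolidation pressure — recompression up to σ'_p, then virgin compression beyond:
S_c = H/(1+e₀)·[C_r·log₁₀(σ'_p/σ'_0) + C_c·log₁₀(σ'_f/σ'_p)]
    = 3/2.2 × [0.082×log₁₀(130/108) + 0.23×log₁₀(216.56/130)]
    = 1.3636 × [0.0066026 + 0.050976] = 0.07851 m

S_c ≈ 78.5 mm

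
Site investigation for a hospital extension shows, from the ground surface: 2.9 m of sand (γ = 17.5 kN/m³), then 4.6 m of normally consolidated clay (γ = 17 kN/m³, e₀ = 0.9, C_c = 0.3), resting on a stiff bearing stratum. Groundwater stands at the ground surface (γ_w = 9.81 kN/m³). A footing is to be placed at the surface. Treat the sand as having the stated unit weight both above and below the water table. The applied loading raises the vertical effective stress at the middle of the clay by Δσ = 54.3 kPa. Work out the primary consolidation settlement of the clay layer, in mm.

Mid-depth of clay below the ground surface: z = 2.9 + 4.6/2 = 5.2 m.
Total vertical stress at mid-clay: σ_v = 17.5×2.9 + 17×2.3 = 89.85 kPa.
Pore pressure: u = 9.81×(5.2 − 0) = 51.012 kPa.
Initial effective stress: σ'_0 = σ_v − u = 89.85 − 51.012 = 38.838 kPa.
Final effective stress: σ'_f = σ'_0 + Δσ = 38.838 + 54.3 = 93.138 kPa.
Normally consolidated clay, so the full stress increment lies on the virgin compression line:
S_c = C_c·H/(1+e₀)·log₁₀(σ'_f/σ'_0) = 0.3×4.6/(1+0.9)×log₁₀(93.138/38.838)
    = 0.72632 × 0.37987 = 0.2759 m

S_c ≈ 276 mm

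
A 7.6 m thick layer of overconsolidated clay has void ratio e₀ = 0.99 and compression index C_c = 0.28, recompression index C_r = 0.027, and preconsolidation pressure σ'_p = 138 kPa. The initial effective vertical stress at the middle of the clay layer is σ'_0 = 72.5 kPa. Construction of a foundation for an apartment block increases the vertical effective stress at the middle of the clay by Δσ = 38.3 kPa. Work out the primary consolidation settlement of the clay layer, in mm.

S_c ≈ 19 mm

Final effective stress: σ'_f = 72.5 + 38.3 = 110.8 kPa.
σ'_f = 110.8 ≤ σ'_p = 138 kPa, so the clay remains overconsolidated and only the recompression index applies:
S_c = C_r·H/(1+e₀)·log₁₀(σ'_f/σ'_0) = 0.027×7.6/1.99×log₁₀(110.8/72.5)
    = 0.10312 × 0.1842 = 0.01899 m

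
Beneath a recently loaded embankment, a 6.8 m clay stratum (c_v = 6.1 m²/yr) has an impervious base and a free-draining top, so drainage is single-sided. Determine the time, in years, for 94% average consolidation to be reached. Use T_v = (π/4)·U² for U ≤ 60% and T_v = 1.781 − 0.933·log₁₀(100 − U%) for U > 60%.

Drainage path length: H_d = H = 6.8 m (single drainage).
U > 60%: T_v = 1.781 − 0.933·log₁₀(100 − 94) = 1.055.
t = T_v·H_d²/c_v = 1.055×6.8²/6.1 = 7.997 years.

t ≈ 8 years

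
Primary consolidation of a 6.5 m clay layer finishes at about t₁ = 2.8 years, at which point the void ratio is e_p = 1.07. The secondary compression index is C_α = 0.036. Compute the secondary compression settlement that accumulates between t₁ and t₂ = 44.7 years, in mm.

S_s ≈ 136 mm

Secondary compression: S_s = C_α·H/(1+e_p)·log₁₀(t₂/t₁)
S_s = 0.036×6.5/(1+1.07)×log₁₀(44.7/2.8)
    = 0.113 × 1.203 = 0.136 m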